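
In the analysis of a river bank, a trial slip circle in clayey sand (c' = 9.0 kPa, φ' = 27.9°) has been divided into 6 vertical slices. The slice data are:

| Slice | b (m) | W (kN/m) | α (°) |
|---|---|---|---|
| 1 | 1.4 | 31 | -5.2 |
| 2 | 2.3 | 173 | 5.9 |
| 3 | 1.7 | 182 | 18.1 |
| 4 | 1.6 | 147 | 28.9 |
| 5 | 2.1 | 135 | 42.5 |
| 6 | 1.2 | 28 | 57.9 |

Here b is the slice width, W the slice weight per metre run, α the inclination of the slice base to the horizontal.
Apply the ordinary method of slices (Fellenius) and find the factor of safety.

FS = 1.71

Ordinary method of slices: FS = Σ[c'·Δl_i + (W_i cosα_i)·tanφ'] / Σ W_i sinα_i, with Δl_i = b_i / cosα_i.
Slice 1: Δl = 1.4/cos(-5.2°) = 1.406 m; N'_1 = 31·cos(-5.2°) = 30.9; c'Δl = 12.65; W sinα = -2.8
Slice 2: Δl = 2.3/cos5.9° = 2.312 m; N'_2 = 173·cos5.9° = 172.1; c'Δl = 20.81; W sinα = 17.8
Slice 3: Δl = 1.7/cos18.1° = 1.789 m; N'_3 = 182·cos18.1° = 173.0; c'Δl = 16.10; W sinα = 56.5
Slice 4: Δl = 1.6/cos28.9° = 1.828 m; N'_4 = 147·cos28.9° = 128.7; c'Δl = 16.45; W sinα = 71.0
Slice 5: Δl = 2.1/cos42.5° = 2.848 m; N'_5 = 135·cos42.5° = 99.5; c'Δl = 25.63; W sinα = 91.2
Slice 6: Δl = 1.2/cos57.9° = 2.258 m; N'_6 = 28·cos57.9° = 14.9; c'Δl = 20.32; W sinα = 23.7
Σc'Δl = 112.0 kN/m; ΣN' = 619.1 kN/m; ΣW sinα = 257.5 kN/m
Resisting = 112.0 + 619.1·tan27.9° = 112.0 + 327.8 = 439.7 kN/m
FS = 439.7 / 257.5 = 1.708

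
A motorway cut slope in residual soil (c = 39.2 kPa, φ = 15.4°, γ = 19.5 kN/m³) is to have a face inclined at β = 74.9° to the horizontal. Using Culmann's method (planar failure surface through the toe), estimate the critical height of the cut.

Culmann's analysis gives the critical failure plane at α_cr = (β + φ)/2 = (74.9 + 15.4)/2 = 45.2°, and the critical height
H_c = (4c/γ) · sinβ cosφ / [1 − cos(β − φ)]
    = (4·39.2/19.5) · sin74.9°·cos15.4° / [1 − cos(59.5°)]
    = 8.041 · 0.9655·0.9641 / [1 − 0.5075]
    = 8.041 · 0.9308 / 0.4925
    = 15.20 m

H_c = 15.20 m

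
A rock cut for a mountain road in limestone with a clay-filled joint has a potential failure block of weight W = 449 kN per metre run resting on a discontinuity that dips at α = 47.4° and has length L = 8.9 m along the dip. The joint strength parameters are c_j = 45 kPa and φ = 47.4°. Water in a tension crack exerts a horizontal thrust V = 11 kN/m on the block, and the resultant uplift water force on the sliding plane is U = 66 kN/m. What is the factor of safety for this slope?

FS = 1.92

Resolving the block weight along and normal to the plane and applying the Mohr–Coulomb strength on the joint:
N' = W cosα − U − V sinα = 449·cos47.4° − 66 − 11·sin47.4° = 229.8 kN/m
Driving force T = W sinα + V cosα = 449·sin47.4° + 11·cos47.4° = 338.0 kN/m
Resisting force R = c_j·L + N'·tanφ = 45·8.9 + 229.8·tan47.4° = 400.5 + 249.9 = 650.4 kN/m
FS = R / T = 650.4 / 338.0 = 1.925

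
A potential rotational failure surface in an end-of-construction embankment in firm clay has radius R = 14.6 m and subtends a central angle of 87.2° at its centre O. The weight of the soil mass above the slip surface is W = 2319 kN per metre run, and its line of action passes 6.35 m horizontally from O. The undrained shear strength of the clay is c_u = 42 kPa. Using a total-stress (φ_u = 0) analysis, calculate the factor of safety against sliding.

Taking moments about the centre O, the resisting moment is provided by the undrained shear strength acting along the arc:
Arc length L_a = R·θ = 14.6·(87.2°·π/180) = 14.6·1.5219 = 22.22 m
M_R = c_u·L_a·R = 42·22.22·14.6 = 13625.4 kN·m/m
M_D = W·d = 2319·6.35 = 14725.6 kN·m/m
FS = M_R / M_D = 13625.4 / 14725.6 = 0.925

FS = 0.93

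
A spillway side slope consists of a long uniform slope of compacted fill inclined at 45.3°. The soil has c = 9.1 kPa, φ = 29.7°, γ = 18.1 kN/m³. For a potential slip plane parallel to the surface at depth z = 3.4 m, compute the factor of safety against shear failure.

For an infinite slope with a slip plane parallel to the surface (no pore pressure): FS = [c + γz cos²β tanφ] / [γz sinβ cosβ].
γz = 18.1·3.4 = 61.54 kN/m²
Numerator = 9.1 + 61.54·cos²45.3°·tan29.7° = 9.1 + 61.54·0.4948·0.5704 = 26.467 kPa
Denominator = 61.54·sin45.3°·cos45.3° = 61.54·0.7108·0.7034 = 30.768 kPa
FS = 26.467 / 30.768 = 0.860

FS = 0.86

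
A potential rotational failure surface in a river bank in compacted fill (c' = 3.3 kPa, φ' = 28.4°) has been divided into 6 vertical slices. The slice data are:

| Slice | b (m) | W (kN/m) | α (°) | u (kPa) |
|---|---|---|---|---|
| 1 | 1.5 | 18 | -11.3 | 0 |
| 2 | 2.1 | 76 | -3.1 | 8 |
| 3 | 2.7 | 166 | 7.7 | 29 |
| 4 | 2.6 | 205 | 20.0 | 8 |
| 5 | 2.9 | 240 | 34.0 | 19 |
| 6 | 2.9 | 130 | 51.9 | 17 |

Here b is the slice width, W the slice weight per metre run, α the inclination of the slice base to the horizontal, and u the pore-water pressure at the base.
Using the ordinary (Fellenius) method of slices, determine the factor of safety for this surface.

Ordinary method of slices: FS = Σ[c'·Δl_i + (W_i cosα_i − u_i·Δl_i)·tanφ'] / Σ W_i sinα_i, with Δl_i = b_i / cosα_i.
Slice 1: Δl = 1.5/cos(-11.3°) = 1.530 m; N'_1 = 18·cos(-11.3°) − 0·1.530 = 17.7; c'Δl = 5.05; W sinα = -3.5
Slice 2: Δl = 2.1/cos(-3.1°) = 2.103 m; N'_2 = 76·cos(-3.1°) − 8·2.103 = 59.1; c'Δl = 6.94; W sinα = -4.1
Slice 3: Δl = 2.7/cos7.7° = 2.725 m; N'_3 = 166·cos7.7° − 29·2.725 = 85.5; c'Δl = 8.99; W sinα = 22.2
Slice 4: Δl = 2.6/cos20.0° = 2.767 m; N'_4 = 205·cos20.0° − 8·2.767 = 170.5; c'Δl = 9.13; W sinα = 70.1
Slice 5: Δl = 2.9/cos34.0° = 3.498 m; N'_5 = 240·cos34.0° − 19·3.498 = 132.5; c'Δl = 11.54; W sinα = 134.2
Slice 6: Δl = 2.9/cos51.9° = 4.700 m; N'_6 = 130·cos51.9° − 17·4.700 = 0.3; c'Δl = 15.51; W sinα = 102.3
Σc'Δl = 57.2 kN/m; ΣN' = 465.5 kN/m; ΣW sinα = 321.2 kN/m
Resisting = 57.2 + 465.5·tan28.4° = 57.2 + 251.7 = 308.9 kN/m
FS = 308.9 / 321.2 = 0.962

FS = 0.96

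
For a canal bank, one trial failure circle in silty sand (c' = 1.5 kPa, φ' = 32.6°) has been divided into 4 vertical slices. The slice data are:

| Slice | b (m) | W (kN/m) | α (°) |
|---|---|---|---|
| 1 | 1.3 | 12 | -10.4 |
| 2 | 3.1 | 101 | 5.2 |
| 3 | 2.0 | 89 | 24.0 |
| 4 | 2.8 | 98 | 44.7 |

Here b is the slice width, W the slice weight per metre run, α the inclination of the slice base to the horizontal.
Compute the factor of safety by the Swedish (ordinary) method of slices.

FS = 1.64

Ordinary method of slices: FS = Σ[c'·Δl_i + (W_i cosα_i)·tanφ'] / Σ W_i sinα_i, with Δl_i = b_i / cosα_i.
Slice 1: Δl = 1.3/cos(-10.4°) = 1.322 m; N'_1 = 12·cos(-10.4°) = 11.8; c'Δl = 1.98; W sinα = -2.2
Slice 2: Δl = 3.1/cos5.2° = 3.113 m; N'_2 = 101·cos5.2° = 100.6; c'Δl = 4.67; W sinα = 9.2
Slice 3: Δl = 2.0/cos24.0° = 2.189 m; N'_3 = 89·cos24.0° = 81.3; c'Δl = 3.28; W sinα = 36.2
Slice 4: Δl = 2.8/cos44.7° = 3.939 m; N'_4 = 98·cos44.7° = 69.7; c'Δl = 5.91; W sinα = 68.9
Σc'Δl = 15.8 kN/m; ΣN' = 263.4 kN/m; ΣW sinα = 112.1 kN/m
Resisting = 15.8 + 263.4·tan32.6° = 15.8 + 168.4 = 184.3 kN/m
FS = 184.3 / 112.1 = 1.643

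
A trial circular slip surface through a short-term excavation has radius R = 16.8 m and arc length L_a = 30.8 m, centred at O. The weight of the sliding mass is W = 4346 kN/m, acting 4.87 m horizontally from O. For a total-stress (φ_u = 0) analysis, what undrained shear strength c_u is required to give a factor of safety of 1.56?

FS = c_u·L_a·R / (W·d), so c_u = FS·W·d / (L_a·R).
c_u = 1.56·4346·4.87 / (30.80·16.8) = 33017.4 / 517.44 = 63.81 kPa

c_u = 63.8 kPa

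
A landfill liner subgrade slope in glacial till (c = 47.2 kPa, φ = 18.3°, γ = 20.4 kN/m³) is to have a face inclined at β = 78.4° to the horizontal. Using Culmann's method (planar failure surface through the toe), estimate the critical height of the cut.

Culmann's analysis gives the critical failure plane at α_cr = (β + φ)/2 = (78.4 + 18.3)/2 = 48.4°, and the critical height
H_c = (4c/γ) · sinβ cosφ / [1 − cos(β − φ)]
    = (4·47.2/20.4) · sin78.4°·cos18.3° / [1 − cos(60.1°)]
    = 9.255 · 0.9796·0.9494 / [1 − 0.4985]
    = 9.255 · 0.9300 / 0.5015
    = 17.16 m

H_c = 17.16 m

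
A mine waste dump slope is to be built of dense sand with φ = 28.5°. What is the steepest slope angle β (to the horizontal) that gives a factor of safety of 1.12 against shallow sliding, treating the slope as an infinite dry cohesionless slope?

β = 25.9°

For an infinite dry cohesionless slope FS = tanφ/tanβ, so tanβ = tanφ / FS.
tanβ = tan28.5° / 1.12 = 0.5430 / 1.12 = 0.4848
β = arctan(0.4848) = 25.86°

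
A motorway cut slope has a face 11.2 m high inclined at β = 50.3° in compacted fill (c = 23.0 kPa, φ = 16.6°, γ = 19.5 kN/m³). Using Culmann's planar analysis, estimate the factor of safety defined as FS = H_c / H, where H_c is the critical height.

FS = 1.85

H_c = (4c/γ) · sinβ cosφ / [1 − cos(β − φ)]
    = (4·23.0/19.5) · sin50.3°·cos16.6° / [1 − cos33.7°]
    = 4.718 · 0.7373 / 0.1680 = 20.70 m
FS = H_c / H = 20.70 / 11.2 = 1.848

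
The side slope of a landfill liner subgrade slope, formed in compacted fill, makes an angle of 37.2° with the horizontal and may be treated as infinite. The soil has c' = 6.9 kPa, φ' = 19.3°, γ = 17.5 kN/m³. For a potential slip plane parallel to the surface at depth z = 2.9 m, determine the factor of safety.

FS = 0.74

For an infinite slope with a slip plane parallel to the surface (no pore pressure): FS = [c' + γz cos²β tanφ'] / [γz sinβ cosβ].
γz = 17.5·2.9 = 50.75 kN/m²
Numerator = 6.9 + 50.75·cos²37.2°·tan19.3° = 6.9 + 50.75·0.6345·0.3502 = 18.176 kPa
Denominator = 50.75·sin37.2°·cos37.2° = 50.75·0.6046·0.7965 = 24.440 kPa
FS = 18.176 / 24.440 = 0.744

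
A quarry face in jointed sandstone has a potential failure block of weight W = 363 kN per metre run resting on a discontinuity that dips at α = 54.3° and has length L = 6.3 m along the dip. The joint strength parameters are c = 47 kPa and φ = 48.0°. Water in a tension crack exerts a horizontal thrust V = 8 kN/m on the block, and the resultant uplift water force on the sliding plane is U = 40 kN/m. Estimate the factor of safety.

FS = 1.60

Resolving the block weight along and normal to the plane and applying the Mohr–Coulomb strength on the joint:
N' = W cosα − U − V sinα = 363·cos54.3° − 40 − 8·sin54.3° = 165.3 kN/m
Driving force T = W sinα + V cosα = 363·sin54.3° + 8·cos54.3° = 299.5 kN/m
Resisting force R = c·L + N'·tanφ = 47·6.3 + 165.3·tan48.0° = 296.1 + 183.6 = 479.7 kN/m
FS = R / T = 479.7 / 299.5 = 1.602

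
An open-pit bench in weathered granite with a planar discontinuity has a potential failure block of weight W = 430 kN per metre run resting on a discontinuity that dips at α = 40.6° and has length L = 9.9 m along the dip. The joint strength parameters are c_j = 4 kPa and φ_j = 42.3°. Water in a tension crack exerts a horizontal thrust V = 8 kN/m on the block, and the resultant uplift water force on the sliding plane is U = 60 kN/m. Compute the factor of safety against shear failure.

Resolving the block weight along and normal to the plane and applying the Mohr–Coulomb strength on the joint:
N' = W cosα − U − V sinα = 430·cos40.6° − 60 − 8·sin40.6° = 261.3 kN/m
Driving force T = W sinα + V cosα = 430·sin40.6° + 8·cos40.6° = 285.9 kN/m
Resisting force R = c_j·L + N'·tanφ_j = 4·9.9 + 261.3·tan42.3° = 39.6 + 237.7 = 277.3 kN/m
FS = R / T = 277.3 / 285.9 = 0.970

FS = 0.97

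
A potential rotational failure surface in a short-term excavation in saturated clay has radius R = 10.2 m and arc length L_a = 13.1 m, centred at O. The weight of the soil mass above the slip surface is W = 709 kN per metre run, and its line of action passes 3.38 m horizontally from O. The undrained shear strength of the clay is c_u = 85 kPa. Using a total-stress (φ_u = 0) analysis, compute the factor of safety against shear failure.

FS = 4.74

Taking moments about the centre O, the resisting moment is provided by the undrained shear strength acting along the arc:
M_R = c_u·L_a·R = 85·13.10·10.2 = 11357.7 kN·m/m
M_D = W·d = 709·3.38 = 2396.4 kN·m/m
FS = M_R / M_D = 11357.7 / 2396.4 = 4.739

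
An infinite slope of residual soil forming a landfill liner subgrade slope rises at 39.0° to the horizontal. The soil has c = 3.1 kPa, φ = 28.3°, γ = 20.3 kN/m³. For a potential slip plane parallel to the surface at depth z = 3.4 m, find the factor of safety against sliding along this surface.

FS = 0.76

For an infinite slope with a slip plane parallel to the surface (no pore pressure): FS = [c + γz cos²β tanφ] / [γz sinβ cosβ].
γz = 20.3·3.4 = 69.02 kN/m²
Numerator = 3.1 + 69.02·cos²39.0°·tan28.3° = 3.1 + 69.02·0.6040·0.5384 = 25.545 kPa
Denominator = 69.02·sin39.0°·cos39.0° = 69.02·0.6293·0.7771 = 33.756 kPa
FS = 25.545 / 33.756 = 0.757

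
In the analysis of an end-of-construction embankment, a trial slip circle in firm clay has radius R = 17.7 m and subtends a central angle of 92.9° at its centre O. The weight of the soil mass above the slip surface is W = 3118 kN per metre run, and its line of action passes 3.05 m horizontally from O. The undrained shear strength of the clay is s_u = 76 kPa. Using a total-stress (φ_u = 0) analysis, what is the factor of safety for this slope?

Taking moments about the centre O, the resisting moment is provided by the undrained shear strength acting along the arc:
Arc length L_a = R·θ = 17.7·(92.9°·π/180) = 17.7·1.6214 = 28.70 m
M_R = s_u·L_a·R = 76·28.70·17.7 = 38605.9 kN·m/m
M_D = W·d = 3118·3.05 = 9509.9 kN·m/m
FS = M_R / M_D = 38605.9 / 9509.9 = 4.060

FS = 4.06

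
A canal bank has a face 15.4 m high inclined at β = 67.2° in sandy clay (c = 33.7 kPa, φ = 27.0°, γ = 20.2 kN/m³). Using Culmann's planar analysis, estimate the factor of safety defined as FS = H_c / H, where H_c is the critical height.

FS = 1.51

H_c = (4c/γ) · sinβ cosφ / [1 − cos(β − φ)]
    = (4·33.7/20.2) · sin67.2°·cos27.0° / [1 − cos40.2°]
    = 6.673 · 0.8214 / 0.2362 = 23.21 m
FS = H_c / H = 23.21 / 15.4 = 1.507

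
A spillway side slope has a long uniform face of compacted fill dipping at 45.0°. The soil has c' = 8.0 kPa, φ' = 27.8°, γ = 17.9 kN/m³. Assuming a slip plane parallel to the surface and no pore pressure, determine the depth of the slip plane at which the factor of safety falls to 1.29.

z = 1.17 m

Setting FS = 1.29 in FS = [c' + γz cos²β tanφ'] / [γz sinβ cosβ] and solving for z:
z = c' / [γ cosβ (FS·sinβ − cosβ·tanφ')]
  = 8.0 / [17.9·cos45.0°·(1.29·sin45.0° − cos45.0°·tan27.8°)]
  = 8.0 / [17.9·0.7071·(1.29·0.7071 − 0.7071·0.5272)]
  = 8.0 / 6.8267 = 1.172 m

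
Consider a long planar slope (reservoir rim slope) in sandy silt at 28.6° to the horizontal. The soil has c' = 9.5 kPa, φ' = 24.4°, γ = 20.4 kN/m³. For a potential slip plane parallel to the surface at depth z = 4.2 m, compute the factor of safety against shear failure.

FS = 1.10

For an infinite slope with a slip plane parallel to the surface (no pore pressure): FS = [c' + γz cos²β tanφ'] / [γz sinβ cosβ].
γz = 20.4·4.2 = 85.68 kN/m²
Numerator = 9.5 + 85.68·cos²28.6°·tan24.4° = 9.5 + 85.68·0.7709·0.4536 = 39.460 kPa
Denominator = 85.68·sin28.6°·cos28.6° = 85.68·0.4787·0.8780 = 36.010 kPa
FS = 39.460 / 36.010 = 1.096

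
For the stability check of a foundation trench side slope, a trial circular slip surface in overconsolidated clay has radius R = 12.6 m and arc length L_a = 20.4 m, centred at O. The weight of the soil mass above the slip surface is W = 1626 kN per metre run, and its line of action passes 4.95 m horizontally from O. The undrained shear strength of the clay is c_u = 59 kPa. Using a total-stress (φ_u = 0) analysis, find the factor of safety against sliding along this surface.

Taking moments about the centre O, the resisting moment is provided by the undrained shear strength acting along the arc:
M_R = c_u·L_a·R = 59·20.40·12.6 = 15165.4 kN·m/m
M_D = W·d = 1626·4.95 = 8048.7 kN·m/m
FS = M_R / M_D = 15165.4 / 8048.7 = 1.884

FS = 1.88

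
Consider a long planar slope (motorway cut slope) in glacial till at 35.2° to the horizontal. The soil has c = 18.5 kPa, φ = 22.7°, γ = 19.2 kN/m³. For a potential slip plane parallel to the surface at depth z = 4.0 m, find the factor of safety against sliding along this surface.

For an infinite slope with a slip plane parallel to the surface (no pore pressure): FS = [c + γz cos²β tanφ] / [γz sinβ cosβ].
γz = 19.2·4.0 = 76.80 kN/m²
Numerator = 18.5 + 76.80·cos²35.2°·tan22.7° = 18.5 + 76.80·0.6677·0.4183 = 39.951 kPa
Denominator = 76.80·sin35.2°·cos35.2° = 76.80·0.5764·0.8171 = 36.175 kPa
FS = 39.951 / 36.175 = 1.104

FS = 1.10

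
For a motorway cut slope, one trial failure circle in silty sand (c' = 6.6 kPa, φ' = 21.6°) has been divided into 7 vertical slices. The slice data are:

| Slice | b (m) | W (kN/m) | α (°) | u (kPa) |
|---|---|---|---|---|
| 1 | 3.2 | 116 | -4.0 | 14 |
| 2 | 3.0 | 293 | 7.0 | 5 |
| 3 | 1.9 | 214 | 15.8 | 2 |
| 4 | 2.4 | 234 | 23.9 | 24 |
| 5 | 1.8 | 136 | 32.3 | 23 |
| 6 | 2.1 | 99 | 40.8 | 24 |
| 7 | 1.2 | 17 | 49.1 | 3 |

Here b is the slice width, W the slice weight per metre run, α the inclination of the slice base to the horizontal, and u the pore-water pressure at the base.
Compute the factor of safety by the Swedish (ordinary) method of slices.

Ordinary method of slices: FS = Σ[c'·Δl_i + (W_i cosα_i − u_i·Δl_i)·tanφ'] / Σ W_i sinα_i, with Δl_i = b_i / cosα_i.
Slice 1: Δl = 3.2/cos(-4.0°) = 3.208 m; N'_1 = 116·cos(-4.0°) − 14·3.208 = 70.8; c'Δl = 21.17; W sinα = -8.1
Slice 2: Δl = 3.0/cos7.0° = 3.023 m; N'_2 = 293·cos7.0° − 5·3.023 = 275.7; c'Δl = 19.95; W sinα = 35.7
Slice 3: Δl = 1.9/cos15.8° = 1.975 m; N'_3 = 214·cos15.8° − 2·1.975 = 202.0; c'Δl = 13.03; W sinα = 58.3
Slice 4: Δl = 2.4/cos23.9° = 2.625 m; N'_4 = 234·cos23.9° − 24·2.625 = 150.9; c'Δl = 17.33; W sinα = 94.8
Slice 5: Δl = 1.8/cos32.3° = 2.130 m; N'_5 = 136·cos32.3° − 23·2.130 = 66.0; c'Δl = 14.05; W sinα = 72.7
Slice 6: Δl = 2.1/cos40.8° = 2.774 m; N'_6 = 99·cos40.8° − 24·2.774 = 8.4; c'Δl = 18.31; W sinα = 64.7
Slice 7: Δl = 1.2/cos49.1° = 1.833 m; N'_7 = 17·cos49.1° − 3·1.833 = 5.6; c'Δl = 12.10; W sinα = 12.8
Σc'Δl = 115.9 kN/m; ΣN' = 779.4 kN/m; ΣW sinα = 330.9 kN/m
Resisting = 115.9 + 779.4·tan21.6° = 115.9 + 308.6 = 424.5 kN/m
FS = 424.5 / 330.9 = 1.283

FS = 1.28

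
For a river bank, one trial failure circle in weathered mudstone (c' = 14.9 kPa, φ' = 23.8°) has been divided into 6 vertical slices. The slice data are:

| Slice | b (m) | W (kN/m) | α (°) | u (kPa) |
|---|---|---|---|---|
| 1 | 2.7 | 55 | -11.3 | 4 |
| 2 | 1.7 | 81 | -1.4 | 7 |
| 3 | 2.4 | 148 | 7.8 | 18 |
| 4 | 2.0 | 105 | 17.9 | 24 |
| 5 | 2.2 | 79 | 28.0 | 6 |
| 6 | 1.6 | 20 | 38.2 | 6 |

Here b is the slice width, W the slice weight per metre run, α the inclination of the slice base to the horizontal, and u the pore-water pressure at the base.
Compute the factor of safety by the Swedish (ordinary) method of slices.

FS = 3.86

Ordinary method of slices: FS = Σ[c'·Δl_i + (W_i cosα_i − u_i·Δl_i)·tanφ'] / Σ W_i sinα_i, with Δl_i = b_i / cosα_i.
Slice 1: Δl = 2.7/cos(-11.3°) = 2.753 m; N'_1 = 55·cos(-11.3°) − 4·2.753 = 42.9; c'Δl = 41.03; W sinα = -10.8
Slice 2: Δl = 1.7/cos(-1.4°) = 1.701 m; N'_2 = 81·cos(-1.4°) − 7·1.701 = 69.1; c'Δl = 25.34; W sinα = -2.0
Slice 3: Δl = 2.4/cos7.8° = 2.422 m; N'_3 = 148·cos7.8° − 18·2.422 = 103.0; c'Δl = 36.09; W sinα = 20.1
Slice 4: Δl = 2.0/cos17.9° = 2.102 m; N'_4 = 105·cos17.9° − 24·2.102 = 49.5; c'Δl = 31.32; W sinα = 32.3
Slice 5: Δl = 2.2/cos28.0° = 2.492 m; N'_5 = 79·cos28.0° − 6·2.492 = 54.8; c'Δl = 37.13; W sinα = 37.1
Slice 6: Δl = 1.6/cos38.2° = 2.036 m; N'_6 = 20·cos38.2° − 6·2.036 = 3.5; c'Δl = 30.34; W sinα = 12.4
Σc'Δl = 201.2 kN/m; ΣN' = 322.8 kN/m; ΣW sinα = 89.1 kN/m
Resisting = 201.2 + 322.8·tan23.8° = 201.2 + 142.4 = 343.6 kN/m
FS = 343.6 / 89.1 = 3.858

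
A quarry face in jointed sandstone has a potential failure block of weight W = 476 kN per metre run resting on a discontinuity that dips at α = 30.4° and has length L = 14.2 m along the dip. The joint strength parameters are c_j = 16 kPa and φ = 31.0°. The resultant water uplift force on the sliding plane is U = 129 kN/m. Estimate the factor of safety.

FS = 1.65

Resolving the block weight along and normal to the plane and applying the Mohr–Coulomb strength on the joint:
N' = W cosα − U = 476·cos30.4° − 129 = 281.6 kN/m
Driving force T = W sinα = 476·sin30.4° = 240.9 kN/m
Resisting force R = c_j·L + N'·tanφ = 16·14.2 + 281.6·tan31.0° = 227.2 + 169.2 = 396.4 kN/m
FS = R / T = 396.4 / 240.9 = 1.646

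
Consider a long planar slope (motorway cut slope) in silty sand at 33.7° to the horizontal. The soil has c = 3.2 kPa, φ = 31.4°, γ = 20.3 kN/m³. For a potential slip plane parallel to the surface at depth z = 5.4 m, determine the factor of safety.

FS = 0.98

For an infinite slope with a slip plane parallel to the surface (no pore pressure): FS = [c + γz cos²β tanφ] / [γz sinβ cosβ].
γz = 20.3·5.4 = 109.62 kN/m²
Numerator = 3.2 + 109.62·cos²33.7°·tan31.4° = 3.2 + 109.62·0.6921·0.6104 = 49.513 kPa
Denominator = 109.62·sin33.7°·cos33.7° = 109.62·0.5548·0.8320 = 50.601 kPa
FS = 49.513 / 50.601 = 0.978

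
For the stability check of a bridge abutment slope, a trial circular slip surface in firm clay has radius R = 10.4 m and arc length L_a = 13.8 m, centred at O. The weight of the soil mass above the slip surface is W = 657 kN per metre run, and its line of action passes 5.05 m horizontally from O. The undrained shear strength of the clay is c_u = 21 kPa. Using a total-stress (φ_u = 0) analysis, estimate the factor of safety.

FS = 0.91

Taking moments about the centre O, the resisting moment is provided by the undrained shear strength acting along the arc:
M_R = c_u·L_a·R = 21·13.80·10.4 = 3013.9 kN·m/m
M_D = W·d = 657·5.05 = 3317.8 kN·m/m
FS = M_R / M_D = 3013.9 / 3317.8 = 0.908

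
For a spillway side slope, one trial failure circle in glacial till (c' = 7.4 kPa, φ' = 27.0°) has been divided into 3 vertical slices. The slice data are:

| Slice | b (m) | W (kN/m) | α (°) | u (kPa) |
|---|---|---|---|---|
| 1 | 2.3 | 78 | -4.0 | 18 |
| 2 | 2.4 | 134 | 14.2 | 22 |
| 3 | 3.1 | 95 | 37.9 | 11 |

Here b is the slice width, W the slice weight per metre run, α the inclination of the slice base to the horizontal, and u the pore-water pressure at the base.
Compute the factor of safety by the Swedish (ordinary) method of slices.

Ordinary method of slices: FS = Σ[c'·Δl_i + (W_i cosα_i − u_i·Δl_i)·tanφ'] / Σ W_i sinα_i, with Δl_i = b_i / cosα_i.
Slice 1: Δl = 2.3/cos(-4.0°) = 2.306 m; N'_1 = 78·cos(-4.0°) − 18·2.306 = 36.3; c'Δl = 17.06; W sinα = -5.4
Slice 2: Δl = 2.4/cos14.2° = 2.476 m; N'_2 = 134·cos14.2° − 22·2.476 = 75.4; c'Δl = 18.32; W sinα = 32.9
Slice 3: Δl = 3.1/cos37.9° = 3.929 m; N'_3 = 95·cos37.9° − 11·3.929 = 31.7; c'Δl = 29.07; W sinα = 58.4
Σc'Δl = 64.5 kN/m; ΣN' = 143.5 kN/m; ΣW sinα = 85.8 kN/m
Resisting = 64.5 + 143.5·tan27.0° = 64.5 + 73.1 = 137.6 kN/m
FS = 137.6 / 85.8 = 1.604

FS = 1.60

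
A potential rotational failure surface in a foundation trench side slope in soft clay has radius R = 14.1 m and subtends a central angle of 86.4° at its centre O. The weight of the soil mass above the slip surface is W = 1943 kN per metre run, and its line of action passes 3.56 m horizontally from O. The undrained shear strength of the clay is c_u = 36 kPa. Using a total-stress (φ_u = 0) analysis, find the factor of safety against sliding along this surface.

Taking moments about the centre O, the resisting moment is provided by the undrained shear strength acting along the arc:
Arc length L_a = R·θ = 14.1·(86.4°·π/180) = 14.1·1.5080 = 21.26 m
M_R = c_u·L_a·R = 36·21.26·14.1 = 10792.7 kN·m/m
M_D = W·d = 1943·3.56 = 6917.1 kN·m/m
FS = M_R / M_D = 10792.7 / 6917.1 = 1.560

FS = 1.56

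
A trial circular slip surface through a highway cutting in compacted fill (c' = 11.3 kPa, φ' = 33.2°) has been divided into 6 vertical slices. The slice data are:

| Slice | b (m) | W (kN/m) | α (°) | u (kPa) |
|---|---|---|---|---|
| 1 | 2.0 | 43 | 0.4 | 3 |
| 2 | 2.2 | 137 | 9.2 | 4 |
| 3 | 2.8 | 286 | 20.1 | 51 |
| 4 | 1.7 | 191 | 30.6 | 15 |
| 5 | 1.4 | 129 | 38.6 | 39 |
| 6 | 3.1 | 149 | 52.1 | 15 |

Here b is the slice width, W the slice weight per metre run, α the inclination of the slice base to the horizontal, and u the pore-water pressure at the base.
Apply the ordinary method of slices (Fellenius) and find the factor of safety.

Ordinary method of slices: FS = Σ[c'·Δl_i + (W_i cosα_i − u_i·Δl_i)·tanφ'] / Σ W_i sinα_i, with Δl_i = b_i / cosα_i.
Slice 1: Δl = 2.0/cos0.4° = 2.000 m; N'_1 = 43·cos0.4° − 3·2.000 = 37.0; c'Δl = 22.60; W sinα = 0.3
Slice 2: Δl = 2.2/cos9.2° = 2.229 m; N'_2 = 137·cos9.2° − 4·2.229 = 126.3; c'Δl = 25.18; W sinα = 21.9
Slice 3: Δl = 2.8/cos20.1° = 2.982 m; N'_3 = 286·cos20.1° − 51·2.982 = 116.5; c'Δl = 33.69; W sinα = 98.3
Slice 4: Δl = 1.7/cos30.6° = 1.975 m; N'_4 = 191·cos30.6° − 15·1.975 = 134.8; c'Δl = 22.32; W sinα = 97.2
Slice 5: Δl = 1.4/cos38.6° = 1.791 m; N'_5 = 129·cos38.6° − 39·1.791 = 31.0; c'Δl = 20.24; W sinα = 80.5
Slice 6: Δl = 3.1/cos52.1° = 5.047 m; N'_6 = 149·cos52.1° − 15·5.047 = 15.8; c'Δl = 57.03; W sinα = 117.6
Σc'Δl = 181.1 kN/m; ΣN' = 461.4 kN/m; ΣW sinα = 415.8 kN/m
Resisting = 181.1 + 461.4·tan33.2° = 181.1 + 301.9 = 483.0 kN/m
FS = 483.0 / 415.8 = 1.162

FS = 1.16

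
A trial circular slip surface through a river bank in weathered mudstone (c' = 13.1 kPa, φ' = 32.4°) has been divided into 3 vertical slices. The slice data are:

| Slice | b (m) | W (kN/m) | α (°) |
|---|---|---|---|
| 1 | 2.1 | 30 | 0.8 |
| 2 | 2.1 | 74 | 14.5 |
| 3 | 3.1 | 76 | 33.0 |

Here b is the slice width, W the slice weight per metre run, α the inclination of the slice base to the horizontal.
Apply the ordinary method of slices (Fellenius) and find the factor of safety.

Ordinary method of slices: FS = Σ[c'·Δl_i + (W_i cosα_i)·tanφ'] / Σ W_i sinα_i, with Δl_i = b_i / cosα_i.
Slice 1: Δl = 2.1/cos0.8° = 2.100 m; N'_1 = 30·cos0.8° = 30.0; c'Δl = 27.51; W sinα = 0.4
Slice 2: Δl = 2.1/cos14.5° = 2.169 m; N'_2 = 74·cos14.5° = 71.6; c'Δl = 28.42; W sinα = 18.5
Slice 3: Δl = 3.1/cos33.0° = 3.696 m; N'_3 = 76·cos33.0° = 63.7; c'Δl = 48.42; W sinα = 41.4
Σc'Δl = 104.3 kN/m; ΣN' = 165.4 kN/m; ΣW sinα = 60.3 kN/m
Resisting = 104.3 + 165.4·tan32.4° = 104.3 + 105.0 = 209.3 kN/m
FS = 209.3 / 60.3 = 3.469

FS = 3.47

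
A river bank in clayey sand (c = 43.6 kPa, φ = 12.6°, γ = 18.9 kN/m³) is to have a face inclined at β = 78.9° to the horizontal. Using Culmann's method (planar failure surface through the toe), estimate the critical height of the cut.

Culmann's analysis gives the critical failure plane at α_cr = (β + φ)/2 = (78.9 + 12.6)/2 = 45.8°, and the critical height
H_c = (4c/γ) · sinβ cosφ / [1 − cos(β − φ)]
    = (4·43.6/18.9) · sin78.9°·cos12.6° / [1 − cos(66.3°)]
    = 9.228 · 0.9813·0.9759 / [1 − 0.4019]
    = 9.228 · 0.9577 / 0.5981
    = 14.78 m

H_c = 14.78 m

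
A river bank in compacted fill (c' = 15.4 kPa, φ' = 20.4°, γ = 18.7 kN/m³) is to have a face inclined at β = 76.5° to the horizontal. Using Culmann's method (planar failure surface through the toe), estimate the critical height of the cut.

H_c = 6.79 m

Culmann's analysis gives the critical failure plane at α_cr = (β + φ')/2 = (76.5 + 20.4)/2 = 48.5°, and the critical height
H_c = (4c'/γ) · sinβ cosφ' / [1 − cos(β − φ')]
    = (4·15.4/18.7) · sin76.5°·cos20.4° / [1 − cos(56.1°)]
    = 3.294 · 0.9724·0.9373 / [1 − 0.5577]
    = 3.294 · 0.9114 / 0.4423
    = 6.79 m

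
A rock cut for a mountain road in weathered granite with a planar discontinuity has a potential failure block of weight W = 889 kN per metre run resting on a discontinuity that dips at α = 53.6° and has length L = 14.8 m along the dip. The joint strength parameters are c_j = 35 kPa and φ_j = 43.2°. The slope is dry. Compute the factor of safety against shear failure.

FS = 1.42

Resolving the block weight along and normal to the plane and applying the Mohr–Coulomb strength on the joint:
N' = W cosα = 889·cos53.6° = 527.5 kN/m
Driving force T = W sinα = 889·sin53.6° = 715.6 kN/m
Resisting force R = c_j·L + N'·tanφ_j = 35·14.8 + 527.5·tan43.2° = 518.0 + 495.4 = 1013.4 kN/m
FS = R / T = 1013.4 / 715.6 = 1.416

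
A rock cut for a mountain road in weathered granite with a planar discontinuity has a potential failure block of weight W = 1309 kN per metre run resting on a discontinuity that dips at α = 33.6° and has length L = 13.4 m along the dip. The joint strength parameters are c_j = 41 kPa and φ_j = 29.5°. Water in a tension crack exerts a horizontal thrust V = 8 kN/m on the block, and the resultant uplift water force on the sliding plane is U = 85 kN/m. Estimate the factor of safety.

FS = 1.53

Resolving the block weight along and normal to the plane and applying the Mohr–Coulomb strength on the joint:
N' = W cosα − U − V sinα = 1309·cos33.6° − 85 − 8·sin33.6° = 1000.9 kN/m
Driving force T = W sinα + V cosα = 1309·sin33.6° + 8·cos33.6° = 731.1 kN/m
Resisting force R = c_j·L + N'·tanφ_j = 41·13.4 + 1000.9·tan29.5° = 549.4 + 566.3 = 1115.7 kN/m
FS = R / T = 1115.7 / 731.1 = 1.526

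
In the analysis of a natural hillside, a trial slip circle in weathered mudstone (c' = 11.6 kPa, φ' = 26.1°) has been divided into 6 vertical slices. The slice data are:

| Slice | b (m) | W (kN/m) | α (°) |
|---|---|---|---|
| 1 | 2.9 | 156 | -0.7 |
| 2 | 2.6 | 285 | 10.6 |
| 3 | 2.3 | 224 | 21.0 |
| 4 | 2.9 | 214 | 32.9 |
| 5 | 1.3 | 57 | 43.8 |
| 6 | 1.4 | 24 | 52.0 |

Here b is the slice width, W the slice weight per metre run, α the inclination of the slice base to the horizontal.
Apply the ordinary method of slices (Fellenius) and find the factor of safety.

Ordinary method of slices: FS = Σ[c'·Δl_i + (W_i cosα_i)·tanφ'] / Σ W_i sinα_i, with Δl_i = b_i / cosα_i.
Slice 1: Δl = 2.9/cos(-0.7°) = 2.900 m; N'_1 = 156·cos(-0.7°) = 156.0; c'Δl = 33.64; W sinα = -1.9
Slice 2: Δl = 2.6/cos10.6° = 2.645 m; N'_2 = 285·cos10.6° = 280.1; c'Δl = 30.68; W sinα = 52.4
Slice 3: Δl = 2.3/cos21.0° = 2.464 m; N'_3 = 224·cos21.0° = 209.1; c'Δl = 28.58; W sinα = 80.3
Slice 4: Δl = 2.9/cos32.9° = 3.454 m; N'_4 = 214·cos32.9° = 179.7; c'Δl = 40.07; W sinα = 116.2
Slice 5: Δl = 1.3/cos43.8° = 1.801 m; N'_5 = 57·cos43.8° = 41.1; c'Δl = 20.89; W sinα = 39.5
Slice 6: Δl = 1.4/cos52.0° = 2.274 m; N'_6 = 24·cos52.0° = 14.8; c'Δl = 26.38; W sinα = 18.9
Σc'Δl = 180.2 kN/m; ΣN' = 880.8 kN/m; ΣW sinα = 305.4 kN/m
Resisting = 180.2 + 880.8·tan26.1° = 180.2 + 431.5 = 611.8 kN/m
FS = 611.8 / 305.4 = 2.003

FS = 2.00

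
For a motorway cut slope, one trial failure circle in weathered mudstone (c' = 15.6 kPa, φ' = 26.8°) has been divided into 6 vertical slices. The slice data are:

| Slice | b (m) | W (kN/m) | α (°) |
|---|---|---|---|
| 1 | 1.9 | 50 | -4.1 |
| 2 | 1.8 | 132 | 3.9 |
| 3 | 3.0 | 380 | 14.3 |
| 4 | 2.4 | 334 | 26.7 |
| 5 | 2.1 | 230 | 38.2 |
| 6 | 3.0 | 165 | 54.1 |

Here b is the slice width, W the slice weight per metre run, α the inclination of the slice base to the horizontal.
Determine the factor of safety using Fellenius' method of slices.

Ordinary method of slices: FS = Σ[c'·Δl_i + (W_i cosα_i)·tanφ'] / Σ W_i sinα_i, with Δl_i = b_i / cosα_i.
Slice 1: Δl = 1.9/cos(-4.1°) = 1.905 m; N'_1 = 50·cos(-4.1°) = 49.9; c'Δl = 29.72; W sinα = -3.6
Slice 2: Δl = 1.8/cos3.9° = 1.804 m; N'_2 = 132·cos3.9° = 131.7; c'Δl = 28.15; W sinα = 9.0
Slice 3: Δl = 3.0/cos14.3° = 3.096 m; N'_3 = 380·cos14.3° = 368.2; c'Δl = 48.30; W sinα = 93.9
Slice 4: Δl = 2.4/cos26.7° = 2.686 m; N'_4 = 334·cos26.7° = 298.4; c'Δl = 41.91; W sinα = 150.1
Slice 5: Δl = 2.1/cos38.2° = 2.672 m; N'_5 = 230·cos38.2° = 180.7; c'Δl = 41.69; W sinα = 142.2
Slice 6: Δl = 3.0/cos54.1° = 5.116 m; N'_6 = 165·cos54.1° = 96.8; c'Δl = 79.81; W sinα = 133.7
Σc'Δl = 269.6 kN/m; ΣN' = 1125.7 kN/m; ΣW sinα = 525.2 kN/m
Resisting = 269.6 + 1125.7·tan26.8° = 269.6 + 568.6 = 838.2 kN/m
FS = 838.2 / 525.2 = 1.596

FS = 1.60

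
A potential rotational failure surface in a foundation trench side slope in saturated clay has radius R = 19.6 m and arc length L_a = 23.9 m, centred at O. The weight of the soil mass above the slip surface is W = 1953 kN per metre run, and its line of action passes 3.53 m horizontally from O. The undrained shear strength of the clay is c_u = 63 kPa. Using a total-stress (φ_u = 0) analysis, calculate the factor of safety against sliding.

Taking moments about the centre O, the resisting moment is provided by the undrained shear strength acting along the arc:
M_R = c_u·L_a·R = 63·23.90·19.6 = 29511.7 kN·m/m
M_D = W·d = 1953·3.53 = 6894.1 kN·m/m
FS = M_R / M_D = 29511.7 / 6894.1 = 4.281

FS = 4.28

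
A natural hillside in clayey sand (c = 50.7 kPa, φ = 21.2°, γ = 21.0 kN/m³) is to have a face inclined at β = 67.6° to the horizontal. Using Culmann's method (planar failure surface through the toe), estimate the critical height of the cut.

Culmann's analysis gives the critical failure plane at α_cr = (β + φ)/2 = (67.6 + 21.2)/2 = 44.4°, and the critical height
H_c = (4c/γ) · sinβ cosφ / [1 − cos(β − φ)]
    = (4·50.7/21.0) · sin67.6°·cos21.2° / [1 − cos(46.4°)]
    = 9.657 · 0.9245·0.9323 / [1 − 0.6896]
    = 9.657 · 0.8620 / 0.3104
    = 26.82 m

H_c = 26.82 m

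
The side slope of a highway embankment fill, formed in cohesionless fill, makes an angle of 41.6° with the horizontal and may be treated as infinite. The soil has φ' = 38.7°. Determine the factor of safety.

FS = 0.90

For a dry cohesionless infinite slope the factor of safety is FS = tanφ' / tanβ.
FS = tan38.7° / tan41.6° = 0.8012 / 0.8878 = 0.902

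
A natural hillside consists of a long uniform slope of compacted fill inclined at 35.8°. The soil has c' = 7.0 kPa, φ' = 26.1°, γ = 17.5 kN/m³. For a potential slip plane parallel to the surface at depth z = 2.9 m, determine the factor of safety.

For an infinite slope with a slip plane parallel to the surface (no pore pressure): FS = [c' + γz cos²β tanφ'] / [γz sinβ cosβ].
γz = 17.5·2.9 = 50.75 kN/m²
Numerator = 7.0 + 50.75·cos²35.8°·tan26.1° = 7.0 + 50.75·0.6578·0.4899 = 23.355 kPa
Denominator = 50.75·sin35.8°·cos35.8° = 50.75·0.5850·0.8111 = 24.078 kPa
FS = 23.355 / 24.078 = 0.970

FS = 0.97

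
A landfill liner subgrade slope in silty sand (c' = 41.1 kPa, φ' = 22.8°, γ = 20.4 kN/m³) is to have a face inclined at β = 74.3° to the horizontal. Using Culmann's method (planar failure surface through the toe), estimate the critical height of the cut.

H_c = 18.95 m

Culmann's analysis gives the critical failure plane at α_cr = (β + φ')/2 = (74.3 + 22.8)/2 = 48.5°, and the critical height
H_c = (4c'/γ) · sinβ cosφ' / [1 − cos(β − φ')]
    = (4·41.1/20.4) · sin74.3°·cos22.8° / [1 − cos(51.5°)]
    = 8.059 · 0.9627·0.9219 / [1 − 0.6225]
    = 8.059 · 0.8875 / 0.3775
    = 18.95 m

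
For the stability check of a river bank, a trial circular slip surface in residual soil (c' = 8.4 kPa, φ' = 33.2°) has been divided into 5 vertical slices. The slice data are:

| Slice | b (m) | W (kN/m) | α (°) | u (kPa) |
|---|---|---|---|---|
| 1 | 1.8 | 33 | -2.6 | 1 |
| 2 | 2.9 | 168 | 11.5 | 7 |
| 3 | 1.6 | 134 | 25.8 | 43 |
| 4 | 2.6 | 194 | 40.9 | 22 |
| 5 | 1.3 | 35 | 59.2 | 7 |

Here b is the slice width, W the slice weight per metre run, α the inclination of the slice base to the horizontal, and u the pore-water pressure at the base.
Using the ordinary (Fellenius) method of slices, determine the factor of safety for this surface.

Ordinary method of slices: FS = Σ[c'·Δl_i + (W_i cosα_i − u_i·Δl_i)·tanφ'] / Σ W_i sinα_i, with Δl_i = b_i / cosα_i.
Slice 1: Δl = 1.8/cos(-2.6°) = 1.802 m; N'_1 = 33·cos(-2.6°) − 1·1.802 = 31.2; c'Δl = 15.14; W sinα = -1.5
Slice 2: Δl = 2.9/cos11.5° = 2.959 m; N'_2 = 168·cos11.5° − 7·2.959 = 143.9; c'Δl = 24.86; W sinα = 33.5
Slice 3: Δl = 1.6/cos25.8° = 1.777 m; N'_3 = 134·cos25.8° − 43·1.777 = 44.2; c'Δl = 14.93; W sinα = 58.3
Slice 4: Δl = 2.6/cos40.9° = 3.440 m; N'_4 = 194·cos40.9° − 22·3.440 = 71.0; c'Δl = 28.89; W sinα = 127.0
Slice 5: Δl = 1.3/cos59.2° = 2.539 m; N'_5 = 35·cos59.2° − 7·2.539 = 0.1; c'Δl = 21.33; W sinα = 30.1
Σc'Δl = 105.1 kN/m; ΣN' = 290.4 kN/m; ΣW sinα = 247.4 kN/m
Resisting = 105.1 + 290.4·tan33.2° = 105.1 + 190.0 = 295.2 kN/m
FS = 295.2 / 247.4 = 1.193

FS = 1.19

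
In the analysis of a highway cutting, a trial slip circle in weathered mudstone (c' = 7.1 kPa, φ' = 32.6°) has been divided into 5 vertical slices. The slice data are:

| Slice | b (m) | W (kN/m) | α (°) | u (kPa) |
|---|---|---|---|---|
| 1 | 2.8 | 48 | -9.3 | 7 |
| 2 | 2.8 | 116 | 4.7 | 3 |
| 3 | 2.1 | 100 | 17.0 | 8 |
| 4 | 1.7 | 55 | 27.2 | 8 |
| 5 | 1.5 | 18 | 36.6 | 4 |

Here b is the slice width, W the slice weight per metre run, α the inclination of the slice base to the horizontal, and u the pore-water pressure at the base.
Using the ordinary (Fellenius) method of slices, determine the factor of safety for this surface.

Ordinary method of slices: FS = Σ[c'·Δl_i + (W_i cosα_i − u_i·Δl_i)·tanφ'] / Σ W_i sinα_i, with Δl_i = b_i / cosα_i.
Slice 1: Δl = 2.8/cos(-9.3°) = 2.837 m; N'_1 = 48·cos(-9.3°) − 7·2.837 = 27.5; c'Δl = 20.14; W sinα = -7.8
Slice 2: Δl = 2.8/cos4.7° = 2.809 m; N'_2 = 116·cos4.7° − 3·2.809 = 107.2; c'Δl = 19.95; W sinα = 9.5
Slice 3: Δl = 2.1/cos17.0° = 2.196 m; N'_3 = 100·cos17.0° − 8·2.196 = 78.1; c'Δl = 15.59; W sinα = 29.2
Slice 4: Δl = 1.7/cos27.2° = 1.911 m; N'_4 = 55·cos27.2° − 8·1.911 = 33.6; c'Δl = 13.57; W sinα = 25.1
Slice 5: Δl = 1.5/cos36.6° = 1.868 m; N'_5 = 18·cos36.6° − 4·1.868 = 7.0; c'Δl = 13.27; W sinα = 10.7
Σc'Δl = 82.5 kN/m; ΣN' = 253.4 kN/m; ΣW sinα = 66.9 kN/m
Resisting = 82.5 + 253.4·tan32.6° = 82.5 + 162.0 = 244.5 kN/m
FS = 244.5 / 66.9 = 3.658

FS = 3.66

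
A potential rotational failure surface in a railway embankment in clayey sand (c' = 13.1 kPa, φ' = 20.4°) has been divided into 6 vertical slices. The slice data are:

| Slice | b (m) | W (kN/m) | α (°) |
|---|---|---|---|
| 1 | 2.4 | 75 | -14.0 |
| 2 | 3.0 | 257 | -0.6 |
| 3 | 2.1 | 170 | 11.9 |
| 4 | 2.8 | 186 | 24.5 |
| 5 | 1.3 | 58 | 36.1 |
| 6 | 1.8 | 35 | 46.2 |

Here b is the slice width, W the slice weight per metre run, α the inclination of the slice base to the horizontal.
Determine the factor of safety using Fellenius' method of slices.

Ordinary method of slices: FS = Σ[c'·Δl_i + (W_i cosα_i)·tanφ'] / Σ W_i sinα_i, with Δl_i = b_i / cosα_i.
Slice 1: Δl = 2.4/cos(-14.0°) = 2.473 m; N'_1 = 75·cos(-14.0°) = 72.8; c'Δl = 32.40; W sinα = -18.1
Slice 2: Δl = 3.0/cos(-0.6°) = 3.000 m; N'_2 = 257·cos(-0.6°) = 257.0; c'Δl = 39.30; W sinα = -2.7
Slice 3: Δl = 2.1/cos11.9° = 2.146 m; N'_3 = 170·cos11.9° = 166.3; c'Δl = 28.11; W sinα = 35.1
Slice 4: Δl = 2.8/cos24.5° = 3.077 m; N'_4 = 186·cos24.5° = 169.3; c'Δl = 40.31; W sinα = 77.1
Slice 5: Δl = 1.3/cos36.1° = 1.609 m; N'_5 = 58·cos36.1° = 46.9; c'Δl = 21.08; W sinα = 34.2
Slice 6: Δl = 1.8/cos46.2° = 2.601 m; N'_6 = 35·cos46.2° = 24.2; c'Δl = 34.07; W sinα = 25.3
Σc'Δl = 195.3 kN/m; ΣN' = 736.4 kN/m; ΣW sinα = 150.8 kN/m
Resisting = 195.3 + 736.4·tan20.4° = 195.3 + 273.9 = 469.2 kN/m
FS = 469.2 / 150.8 = 3.111

FS = 3.11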